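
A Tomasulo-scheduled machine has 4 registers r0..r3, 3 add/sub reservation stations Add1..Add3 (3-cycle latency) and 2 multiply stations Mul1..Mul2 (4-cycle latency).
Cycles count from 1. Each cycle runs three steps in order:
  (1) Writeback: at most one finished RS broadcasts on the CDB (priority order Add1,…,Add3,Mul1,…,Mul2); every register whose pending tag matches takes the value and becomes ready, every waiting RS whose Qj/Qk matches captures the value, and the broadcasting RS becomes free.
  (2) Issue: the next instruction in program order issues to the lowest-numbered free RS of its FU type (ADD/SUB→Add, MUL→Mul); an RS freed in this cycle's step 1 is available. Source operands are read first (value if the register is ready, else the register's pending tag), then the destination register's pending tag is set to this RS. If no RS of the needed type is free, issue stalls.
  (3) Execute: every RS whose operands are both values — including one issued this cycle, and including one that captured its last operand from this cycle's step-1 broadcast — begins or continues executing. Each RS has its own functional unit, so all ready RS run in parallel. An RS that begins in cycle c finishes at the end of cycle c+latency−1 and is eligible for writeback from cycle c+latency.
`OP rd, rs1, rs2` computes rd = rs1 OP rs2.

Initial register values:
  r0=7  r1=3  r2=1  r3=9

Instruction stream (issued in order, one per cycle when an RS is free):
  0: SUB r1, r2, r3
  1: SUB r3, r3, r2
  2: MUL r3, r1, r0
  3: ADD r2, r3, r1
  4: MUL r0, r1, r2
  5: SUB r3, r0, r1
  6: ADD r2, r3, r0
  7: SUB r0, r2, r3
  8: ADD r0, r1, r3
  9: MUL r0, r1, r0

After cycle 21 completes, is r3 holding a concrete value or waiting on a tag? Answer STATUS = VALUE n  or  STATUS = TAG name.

  c1: issue SUB r1<-Add1  regs: r0:7,r1:Add1,r2:1,r3:9
  c2: issue SUB r3<-Add2  regs: r0:7,r1:Add1,r2:1,r3:Add2
  c3: issue MUL r3<-Mul1  regs: r0:7,r1:Add1,r2:1,r3:Mul1
  c4: CDB Add1=-8; issue ADD r2<-Add1  regs: r0:7,r1:-8,r2:Add1,r3:Mul1
  c5: CDB Add2=8; issue MUL r0<-Mul2  regs: r0:Mul2,r1:-8,r2:Add1,r3:Mul1
  c6: issue SUB r3<-Add2  regs: r0:Mul2,r1:-8,r2:Add1,r3:Add2
  c7: issue ADD r2<-Add3  regs: r0:Mul2,r1:-8,r2:Add3,r3:Add2
  c8: CDB Mul1=-56; stall  regs: r0:Mul2,r1:-8,r2:Add3,r3:Add2
  c9: stall  regs: r0:Mul2,r1:-8,r2:Add3,r3:Add2
  c10: stall  regs: r0:Mul2,r1:-8,r2:Add3,r3:Add2
  c11: CDB Add1=-64; issue SUB r0<-Add1  regs: r0:Add1,r1:-8,r2:Add3,r3:Add2
  c12: stall  regs: r0:Add1,r1:-8,r2:Add3,r3:Add2
  c13: stall  regs: r0:Add1,r1:-8,r2:Add3,r3:Add2
  c14: stall  regs: r0:Add1,r1:-8,r2:Add3,r3:Add2
  c15: CDB Mul2=512; stall  regs: r0:Add1,r1:-8,r2:Add3,r3:Add2
  c16: stall  regs: r0:Add1,r1:-8,r2:Add3,r3:Add2
  c17: stall  regs: r0:Add1,r1:-8,r2:Add3,r3:Add2
  c18: CDB Add2=520; issue ADD r0<-Add2  regs: r0:Add2,r1:-8,r2:Add3,r3:520
  c19: issue MUL r0<-Mul1  regs: r0:Mul1,r1:-8,r2:Add3,r3:520
  c20: -  regs: r0:Mul1,r1:-8,r2:Add3,r3:520
  c21: CDB Add2=512  regs: r0:Mul1,r1:-8,r2:Add3,r3:520

STATUS = VALUE 520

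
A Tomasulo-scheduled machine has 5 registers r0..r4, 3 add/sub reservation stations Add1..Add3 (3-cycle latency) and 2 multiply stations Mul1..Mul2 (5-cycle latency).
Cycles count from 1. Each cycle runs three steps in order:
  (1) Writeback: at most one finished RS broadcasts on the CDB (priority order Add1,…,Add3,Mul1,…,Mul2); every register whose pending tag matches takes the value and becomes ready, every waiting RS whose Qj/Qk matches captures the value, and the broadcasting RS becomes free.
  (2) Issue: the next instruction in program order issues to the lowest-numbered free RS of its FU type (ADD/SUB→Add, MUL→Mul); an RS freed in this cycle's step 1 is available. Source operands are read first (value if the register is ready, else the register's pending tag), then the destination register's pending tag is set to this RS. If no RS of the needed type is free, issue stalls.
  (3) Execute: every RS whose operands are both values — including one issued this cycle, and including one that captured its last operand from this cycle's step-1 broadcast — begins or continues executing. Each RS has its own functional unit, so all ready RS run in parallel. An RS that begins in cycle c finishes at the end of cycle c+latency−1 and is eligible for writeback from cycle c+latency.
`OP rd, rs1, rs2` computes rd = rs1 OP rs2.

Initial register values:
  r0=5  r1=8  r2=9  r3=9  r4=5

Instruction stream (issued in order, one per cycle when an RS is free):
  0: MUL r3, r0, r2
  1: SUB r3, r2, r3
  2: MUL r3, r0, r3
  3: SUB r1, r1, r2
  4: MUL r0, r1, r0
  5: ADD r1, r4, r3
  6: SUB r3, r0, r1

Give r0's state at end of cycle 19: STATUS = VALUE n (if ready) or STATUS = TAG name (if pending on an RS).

  c1: issue MUL r3<-Mul1  regs: r0:5,r1:8,r2:9,r3:Mul1,r4:5
  c2: issue SUB r3<-Add1  regs: r0:5,r1:8,r2:9,r3:Add1,r4:5
  c3: issue MUL r3<-Mul2  regs: r0:5,r1:8,r2:9,r3:Mul2,r4:5
  c4: issue SUB r1<-Add2  regs: r0:5,r1:Add2,r2:9,r3:Mul2,r4:5
  c5: stall  regs: r0:5,r1:Add2,r2:9,r3:Mul2,r4:5
  c6: CDB Mul1=45; issue MUL r0<-Mul1  regs: r0:Mul1,r1:Add2,r2:9,r3:Mul2,r4:5
  c7: CDB Add2=-1; issue ADD r1<-Add2  regs: r0:Mul1,r1:Add2,r2:9,r3:Mul2,r4:5
  c8: issue SUB r3<-Add3  regs: r0:Mul1,r1:Add2,r2:9,r3:Add3,r4:5
  c9: CDB Add1=-36  regs: r0:Mul1,r1:Add2,r2:9,r3:Add3,r4:5
  c10: -  regs: r0:Mul1,r1:Add2,r2:9,r3:Add3,r4:5
  c11: -  regs: r0:Mul1,r1:Add2,r2:9,r3:Add3,r4:5
  c12: CDB Mul1=-5  regs: r0:-5,r1:Add2,r2:9,r3:Add3,r4:5
  c13: -  regs: r0:-5,r1:Add2,r2:9,r3:Add3,r4:5
  c14: CDB Mul2=-180  regs: r0:-5,r1:Add2,r2:9,r3:Add3,r4:5
  c15: -  regs: r0:-5,r1:Add2,r2:9,r3:Add3,r4:5
  c16: -  regs: r0:-5,r1:Add2,r2:9,r3:Add3,r4:5
  c17: CDB Add2=-175  regs: r0:-5,r1:-175,r2:9,r3:Add3,r4:5
  c18: -  regs: r0:-5,r1:-175,r2:9,r3:Add3,r4:5
  c19: -  regs: r0:-5,r1:-175,r2:9,r3:Add3,r4:5

STATUS = VALUE -5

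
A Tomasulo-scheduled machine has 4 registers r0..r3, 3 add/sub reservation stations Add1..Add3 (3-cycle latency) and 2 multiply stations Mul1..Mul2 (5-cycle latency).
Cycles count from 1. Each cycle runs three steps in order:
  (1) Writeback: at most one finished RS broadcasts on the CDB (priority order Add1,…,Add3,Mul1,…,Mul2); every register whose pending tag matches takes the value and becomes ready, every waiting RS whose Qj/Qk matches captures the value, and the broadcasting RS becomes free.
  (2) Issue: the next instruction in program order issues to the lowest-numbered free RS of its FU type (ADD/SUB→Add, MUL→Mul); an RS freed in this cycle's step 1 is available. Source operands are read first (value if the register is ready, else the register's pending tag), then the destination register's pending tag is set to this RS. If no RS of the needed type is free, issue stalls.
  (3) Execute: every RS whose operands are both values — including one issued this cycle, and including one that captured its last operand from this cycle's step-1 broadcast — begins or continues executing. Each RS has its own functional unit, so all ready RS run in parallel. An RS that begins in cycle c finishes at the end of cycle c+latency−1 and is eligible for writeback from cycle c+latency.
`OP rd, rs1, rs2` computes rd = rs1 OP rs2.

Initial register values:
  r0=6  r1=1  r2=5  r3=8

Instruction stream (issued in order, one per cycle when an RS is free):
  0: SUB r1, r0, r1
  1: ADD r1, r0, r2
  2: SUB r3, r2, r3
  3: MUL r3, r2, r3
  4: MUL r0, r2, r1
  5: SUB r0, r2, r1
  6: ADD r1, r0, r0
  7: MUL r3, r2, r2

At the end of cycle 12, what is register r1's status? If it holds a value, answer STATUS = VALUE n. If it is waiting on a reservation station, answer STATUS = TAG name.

c1: issue SUB r1<-Add1 | r0:6,r1:Add1,r2:5,r3:8
c2: issue ADD r1<-Add2 | r0:6,r1:Add2,r2:5,r3:8
c3: issue SUB r3<-Add3 | r0:6,r1:Add2,r2:5,r3:Add3
c4: CDB Add1=5; issue MUL r3<-Mul1 | r0:6,r1:Add2,r2:5,r3:Mul1
c5: CDB Add2=11; issue MUL r0<-Mul2 | r0:Mul2,r1:11,r2:5,r3:Mul1
c6: CDB Add3=-3; issue SUB r0<-Add1 | r0:Add1,r1:11,r2:5,r3:Mul1
c7: issue ADD r1<-Add2 | r0:Add1,r1:Add2,r2:5,r3:Mul1
c8: stall | r0:Add1,r1:Add2,r2:5,r3:Mul1
c9: CDB Add1=-6; stall | r0:-6,r1:Add2,r2:5,r3:Mul1
c10: CDB Mul2=55; issue MUL r3<-Mul2 | r0:-6,r1:Add2,r2:5,r3:Mul2
c11: CDB Mul1=-15 | r0:-6,r1:Add2,r2:5,r3:Mul2
c12: CDB Add2=-12 | r0:-6,r1:-12,r2:5,r3:Mul2

STATUS = VALUE -12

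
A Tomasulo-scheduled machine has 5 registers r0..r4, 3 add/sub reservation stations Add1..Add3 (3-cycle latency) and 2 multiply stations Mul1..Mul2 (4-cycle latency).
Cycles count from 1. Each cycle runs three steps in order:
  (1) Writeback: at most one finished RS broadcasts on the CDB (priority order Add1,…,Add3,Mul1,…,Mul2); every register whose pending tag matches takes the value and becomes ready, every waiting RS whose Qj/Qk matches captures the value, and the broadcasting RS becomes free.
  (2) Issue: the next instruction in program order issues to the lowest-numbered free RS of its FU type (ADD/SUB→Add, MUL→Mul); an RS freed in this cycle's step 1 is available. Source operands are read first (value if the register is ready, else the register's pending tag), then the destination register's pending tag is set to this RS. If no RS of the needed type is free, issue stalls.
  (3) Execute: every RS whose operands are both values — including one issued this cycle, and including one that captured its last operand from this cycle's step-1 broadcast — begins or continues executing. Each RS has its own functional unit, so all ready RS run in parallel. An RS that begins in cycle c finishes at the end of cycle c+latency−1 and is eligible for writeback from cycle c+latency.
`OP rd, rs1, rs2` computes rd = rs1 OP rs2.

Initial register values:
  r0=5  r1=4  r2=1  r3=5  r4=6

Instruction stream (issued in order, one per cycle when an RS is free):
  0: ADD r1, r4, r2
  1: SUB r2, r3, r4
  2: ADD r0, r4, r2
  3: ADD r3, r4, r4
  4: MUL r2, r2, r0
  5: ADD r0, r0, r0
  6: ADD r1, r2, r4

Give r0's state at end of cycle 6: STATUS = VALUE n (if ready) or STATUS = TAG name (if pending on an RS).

cycle 1: issue ADD r1<-Add1 // r0:5,r1:Add1,r2:1,r3:5,r4:6
cycle 2: issue SUB r2<-Add2 // r0:5,r1:Add1,r2:Add2,r3:5,r4:6
cycle 3: issue ADD r0<-Add3 // r0:Add3,r1:Add1,r2:Add2,r3:5,r4:6
cycle 4: CDB Add1=7; issue ADD r3<-Add1 // r0:Add3,r1:7,r2:Add2,r3:Add1,r4:6
cycle 5: CDB Add2=-1; issue MUL r2<-Mul1 // r0:Add3,r1:7,r2:Mul1,r3:Add1,r4:6
cycle 6: issue ADD r0<-Add2 // r0:Add2,r1:7,r2:Mul1,r3:Add1,r4:6

STATUS = TAG Add2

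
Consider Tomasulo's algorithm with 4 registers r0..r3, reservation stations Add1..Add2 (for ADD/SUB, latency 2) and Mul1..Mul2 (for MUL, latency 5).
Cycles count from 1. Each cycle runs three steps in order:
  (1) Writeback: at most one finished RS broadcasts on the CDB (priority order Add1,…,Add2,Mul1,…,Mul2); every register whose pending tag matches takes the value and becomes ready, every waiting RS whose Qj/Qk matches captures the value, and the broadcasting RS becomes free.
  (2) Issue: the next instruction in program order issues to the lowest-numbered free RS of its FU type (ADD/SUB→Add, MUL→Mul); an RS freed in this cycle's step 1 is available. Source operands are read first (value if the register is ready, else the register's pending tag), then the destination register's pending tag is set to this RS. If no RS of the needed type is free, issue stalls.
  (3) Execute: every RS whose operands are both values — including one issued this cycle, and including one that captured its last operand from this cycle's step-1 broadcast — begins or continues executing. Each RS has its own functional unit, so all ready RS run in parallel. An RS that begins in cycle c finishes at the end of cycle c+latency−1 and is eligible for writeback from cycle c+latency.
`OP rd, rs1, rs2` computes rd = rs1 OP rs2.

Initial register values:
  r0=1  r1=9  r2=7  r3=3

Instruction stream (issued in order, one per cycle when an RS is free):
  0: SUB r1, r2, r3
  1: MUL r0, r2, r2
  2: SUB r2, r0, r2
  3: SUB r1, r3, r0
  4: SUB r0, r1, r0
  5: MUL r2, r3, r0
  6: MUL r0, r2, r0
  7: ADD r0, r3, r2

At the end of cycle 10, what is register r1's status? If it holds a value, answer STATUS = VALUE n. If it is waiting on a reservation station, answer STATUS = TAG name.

cycle 1: issue SUB r1<-Add1 // r0:1,r1:Add1,r2:7,r3:3
cycle 2: issue MUL r0<-Mul1 // r0:Mul1,r1:Add1,r2:7,r3:3
cycle 3: CDB Add1=4; issue SUB r2<-Add1 // r0:Mul1,r1:4,r2:Add1,r3:3
cycle 4: issue SUB r1<-Add2 // r0:Mul1,r1:Add2,r2:Add1,r3:3
cycle 5: stall // r0:Mul1,r1:Add2,r2:Add1,r3:3
cycle 6: stall // r0:Mul1,r1:Add2,r2:Add1,r3:3
cycle 7: CDB Mul1=49; stall // r0:49,r1:Add2,r2:Add1,r3:3
cycle 8: stall // r0:49,r1:Add2,r2:Add1,r3:3
cycle 9: CDB Add1=42; issue SUB r0<-Add1 // r0:Add1,r1:Add2,r2:42,r3:3
cycle 10: CDB Add2=-46; issue MUL r2<-Mul1 // r0:Add1,r1:-46,r2:Mul1,r3:3

STATUS = VALUE -46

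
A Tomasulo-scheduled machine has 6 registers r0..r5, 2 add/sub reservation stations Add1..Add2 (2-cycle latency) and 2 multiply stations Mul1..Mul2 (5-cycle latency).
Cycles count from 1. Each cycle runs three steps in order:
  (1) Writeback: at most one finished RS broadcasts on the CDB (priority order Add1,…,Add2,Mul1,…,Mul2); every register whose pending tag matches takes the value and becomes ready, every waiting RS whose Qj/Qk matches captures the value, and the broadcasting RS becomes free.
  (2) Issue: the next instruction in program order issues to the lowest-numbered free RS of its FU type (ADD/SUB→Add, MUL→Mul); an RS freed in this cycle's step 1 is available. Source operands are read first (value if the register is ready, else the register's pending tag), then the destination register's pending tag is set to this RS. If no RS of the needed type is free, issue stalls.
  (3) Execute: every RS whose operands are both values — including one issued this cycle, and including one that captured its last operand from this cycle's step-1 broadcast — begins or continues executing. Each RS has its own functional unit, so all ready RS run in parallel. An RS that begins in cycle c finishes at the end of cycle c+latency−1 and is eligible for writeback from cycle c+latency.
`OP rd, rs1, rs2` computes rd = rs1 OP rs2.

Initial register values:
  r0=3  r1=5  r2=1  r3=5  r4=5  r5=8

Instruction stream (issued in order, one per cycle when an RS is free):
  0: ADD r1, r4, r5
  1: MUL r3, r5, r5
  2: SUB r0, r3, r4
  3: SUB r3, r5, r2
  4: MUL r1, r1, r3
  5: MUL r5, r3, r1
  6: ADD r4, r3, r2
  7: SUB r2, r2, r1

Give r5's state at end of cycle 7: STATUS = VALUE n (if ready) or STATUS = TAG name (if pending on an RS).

STATUS = TAG Mul1

  c1: issue ADD r1<-Add1  regs: r0:3,r1:Add1,r2:1,r3:5,r4:5,r5:8
  c2: issue MUL r3<-Mul1  regs: r0:3,r1:Add1,r2:1,r3:Mul1,r4:5,r5:8
  c3: CDB Add1=13; issue SUB r0<-Add1  regs: r0:Add1,r1:13,r2:1,r3:Mul1,r4:5,r5:8
  c4: issue SUB r3<-Add2  regs: r0:Add1,r1:13,r2:1,r3:Add2,r4:5,r5:8
  c5: issue MUL r1<-Mul2  regs: r0:Add1,r1:Mul2,r2:1,r3:Add2,r4:5,r5:8
  c6: CDB Add2=7; stall  regs: r0:Add1,r1:Mul2,r2:1,r3:7,r4:5,r5:8
  c7: CDB Mul1=64; issue MUL r5<-Mul1  regs: r0:Add1,r1:Mul2,r2:1,r3:7,r4:5,r5:Mul1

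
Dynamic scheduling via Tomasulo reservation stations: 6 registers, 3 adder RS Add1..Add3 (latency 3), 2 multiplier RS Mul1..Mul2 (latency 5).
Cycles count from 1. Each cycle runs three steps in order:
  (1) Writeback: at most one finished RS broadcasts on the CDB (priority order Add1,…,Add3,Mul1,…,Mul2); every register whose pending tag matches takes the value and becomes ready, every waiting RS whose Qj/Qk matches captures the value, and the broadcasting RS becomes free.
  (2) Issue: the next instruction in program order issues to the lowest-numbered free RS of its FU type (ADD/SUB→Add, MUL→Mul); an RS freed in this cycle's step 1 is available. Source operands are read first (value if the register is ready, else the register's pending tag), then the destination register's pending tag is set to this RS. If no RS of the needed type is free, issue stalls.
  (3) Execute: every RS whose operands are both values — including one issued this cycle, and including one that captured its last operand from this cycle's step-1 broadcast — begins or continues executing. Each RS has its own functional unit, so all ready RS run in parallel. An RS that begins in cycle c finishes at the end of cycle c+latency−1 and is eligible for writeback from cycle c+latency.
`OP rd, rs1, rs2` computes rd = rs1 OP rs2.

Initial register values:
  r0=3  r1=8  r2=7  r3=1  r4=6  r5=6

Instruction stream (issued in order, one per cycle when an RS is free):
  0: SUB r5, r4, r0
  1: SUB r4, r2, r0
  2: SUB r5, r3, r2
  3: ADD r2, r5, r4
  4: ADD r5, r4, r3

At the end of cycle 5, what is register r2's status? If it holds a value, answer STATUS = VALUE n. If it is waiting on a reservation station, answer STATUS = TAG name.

c1: issue SUB r5<-Add1 | r0:3,r1:8,r2:7,r3:1,r4:6,r5:Add1
c2: issue SUB r4<-Add2 | r0:3,r1:8,r2:7,r3:1,r4:Add2,r5:Add1
c3: issue SUB r5<-Add3 | r0:3,r1:8,r2:7,r3:1,r4:Add2,r5:Add3
c4: CDB Add1=3; issue ADD r2<-Add1 | r0:3,r1:8,r2:Add1,r3:1,r4:Add2,r5:Add3
c5: CDB Add2=4; issue ADD r5<-Add2 | r0:3,r1:8,r2:Add1,r3:1,r4:4,r5:Add2

STATUS = TAG Add1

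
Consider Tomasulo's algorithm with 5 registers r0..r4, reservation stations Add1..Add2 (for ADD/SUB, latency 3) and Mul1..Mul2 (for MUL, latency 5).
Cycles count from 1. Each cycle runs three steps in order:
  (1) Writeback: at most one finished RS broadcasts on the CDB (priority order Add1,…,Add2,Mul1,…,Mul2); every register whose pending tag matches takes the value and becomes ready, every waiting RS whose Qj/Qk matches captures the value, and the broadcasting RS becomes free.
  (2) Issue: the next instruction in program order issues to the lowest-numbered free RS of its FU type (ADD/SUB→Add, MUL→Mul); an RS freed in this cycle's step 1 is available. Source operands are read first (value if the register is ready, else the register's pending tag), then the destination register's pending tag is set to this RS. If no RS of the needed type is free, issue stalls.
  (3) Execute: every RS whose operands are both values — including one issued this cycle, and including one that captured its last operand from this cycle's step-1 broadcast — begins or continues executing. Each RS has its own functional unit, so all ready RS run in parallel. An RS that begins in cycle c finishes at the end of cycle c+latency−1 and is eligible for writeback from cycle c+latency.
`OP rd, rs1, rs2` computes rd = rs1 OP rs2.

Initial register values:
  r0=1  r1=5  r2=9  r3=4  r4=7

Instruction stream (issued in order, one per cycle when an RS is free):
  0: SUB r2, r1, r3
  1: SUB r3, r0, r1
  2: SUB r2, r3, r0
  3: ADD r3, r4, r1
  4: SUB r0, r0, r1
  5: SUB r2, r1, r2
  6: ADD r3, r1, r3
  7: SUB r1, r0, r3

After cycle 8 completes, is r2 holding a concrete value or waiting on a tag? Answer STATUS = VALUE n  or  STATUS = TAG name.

c1: issue SUB r2<-Add1 | r0:1,r1:5,r2:Add1,r3:4,r4:7
c2: issue SUB r3<-Add2 | r0:1,r1:5,r2:Add1,r3:Add2,r4:7
c3: stall | r0:1,r1:5,r2:Add1,r3:Add2,r4:7
c4: CDB Add1=1; issue SUB r2<-Add1 | r0:1,r1:5,r2:Add1,r3:Add2,r4:7
c5: CDB Add2=-4; issue ADD r3<-Add2 | r0:1,r1:5,r2:Add1,r3:Add2,r4:7
c6: stall | r0:1,r1:5,r2:Add1,r3:Add2,r4:7
c7: stall | r0:1,r1:5,r2:Add1,r3:Add2,r4:7
c8: CDB Add1=-5; issue SUB r0<-Add1 | r0:Add1,r1:5,r2:-5,r3:Add2,r4:7

STATUS = VALUE -5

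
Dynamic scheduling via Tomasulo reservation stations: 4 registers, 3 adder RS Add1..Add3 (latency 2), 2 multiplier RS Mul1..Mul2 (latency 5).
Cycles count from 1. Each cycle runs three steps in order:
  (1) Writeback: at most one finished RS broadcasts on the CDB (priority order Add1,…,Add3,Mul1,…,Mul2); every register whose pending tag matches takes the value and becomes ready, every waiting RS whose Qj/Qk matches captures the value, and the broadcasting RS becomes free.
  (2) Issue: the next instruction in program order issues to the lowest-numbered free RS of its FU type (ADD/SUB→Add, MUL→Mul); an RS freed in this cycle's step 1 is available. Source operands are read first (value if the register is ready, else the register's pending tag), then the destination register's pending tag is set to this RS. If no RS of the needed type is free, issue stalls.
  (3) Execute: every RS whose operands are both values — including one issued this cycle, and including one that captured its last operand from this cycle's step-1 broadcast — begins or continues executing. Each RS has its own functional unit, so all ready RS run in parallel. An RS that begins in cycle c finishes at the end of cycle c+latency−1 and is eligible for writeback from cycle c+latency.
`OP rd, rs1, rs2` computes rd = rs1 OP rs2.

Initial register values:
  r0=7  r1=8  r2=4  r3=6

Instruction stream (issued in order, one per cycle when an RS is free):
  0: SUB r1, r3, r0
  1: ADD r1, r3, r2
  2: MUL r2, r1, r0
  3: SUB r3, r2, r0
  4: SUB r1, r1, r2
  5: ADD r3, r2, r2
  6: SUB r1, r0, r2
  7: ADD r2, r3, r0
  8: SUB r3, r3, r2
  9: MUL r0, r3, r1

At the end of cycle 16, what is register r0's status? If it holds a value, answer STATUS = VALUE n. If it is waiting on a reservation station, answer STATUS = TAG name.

cycle 1: issue SUB r1<-Add1 // r0:7,r1:Add1,r2:4,r3:6
cycle 2: issue ADD r1<-Add2 // r0:7,r1:Add2,r2:4,r3:6
cycle 3: CDB Add1=-1; issue MUL r2<-Mul1 // r0:7,r1:Add2,r2:Mul1,r3:6
cycle 4: CDB Add2=10; issue SUB r3<-Add1 // r0:7,r1:10,r2:Mul1,r3:Add1
cycle 5: issue SUB r1<-Add2 // r0:7,r1:Add2,r2:Mul1,r3:Add1
cycle 6: issue ADD r3<-Add3 // r0:7,r1:Add2,r2:Mul1,r3:Add3
cycle 7: stall // r0:7,r1:Add2,r2:Mul1,r3:Add3
cycle 8: stall // r0:7,r1:Add2,r2:Mul1,r3:Add3
cycle 9: CDB Mul1=70; stall // r0:7,r1:Add2,r2:70,r3:Add3
cycle 10: stall // r0:7,r1:Add2,r2:70,r3:Add3
cycle 11: CDB Add1=63; issue SUB r1<-Add1 // r0:7,r1:Add1,r2:70,r3:Add3
cycle 12: CDB Add2=-60; issue ADD r2<-Add2 // r0:7,r1:Add1,r2:Add2,r3:Add3
cycle 13: CDB Add1=-63; issue SUB r3<-Add1 // r0:7,r1:-63,r2:Add2,r3:Add1
cycle 14: CDB Add3=140; issue MUL r0<-Mul1 // r0:Mul1,r1:-63,r2:Add2,r3:Add1
cycle 15: - // r0:Mul1,r1:-63,r2:Add2,r3:Add1
cycle 16: CDB Add2=147 // r0:Mul1,r1:-63,r2:147,r3:Add1

STATUS = TAG Mul1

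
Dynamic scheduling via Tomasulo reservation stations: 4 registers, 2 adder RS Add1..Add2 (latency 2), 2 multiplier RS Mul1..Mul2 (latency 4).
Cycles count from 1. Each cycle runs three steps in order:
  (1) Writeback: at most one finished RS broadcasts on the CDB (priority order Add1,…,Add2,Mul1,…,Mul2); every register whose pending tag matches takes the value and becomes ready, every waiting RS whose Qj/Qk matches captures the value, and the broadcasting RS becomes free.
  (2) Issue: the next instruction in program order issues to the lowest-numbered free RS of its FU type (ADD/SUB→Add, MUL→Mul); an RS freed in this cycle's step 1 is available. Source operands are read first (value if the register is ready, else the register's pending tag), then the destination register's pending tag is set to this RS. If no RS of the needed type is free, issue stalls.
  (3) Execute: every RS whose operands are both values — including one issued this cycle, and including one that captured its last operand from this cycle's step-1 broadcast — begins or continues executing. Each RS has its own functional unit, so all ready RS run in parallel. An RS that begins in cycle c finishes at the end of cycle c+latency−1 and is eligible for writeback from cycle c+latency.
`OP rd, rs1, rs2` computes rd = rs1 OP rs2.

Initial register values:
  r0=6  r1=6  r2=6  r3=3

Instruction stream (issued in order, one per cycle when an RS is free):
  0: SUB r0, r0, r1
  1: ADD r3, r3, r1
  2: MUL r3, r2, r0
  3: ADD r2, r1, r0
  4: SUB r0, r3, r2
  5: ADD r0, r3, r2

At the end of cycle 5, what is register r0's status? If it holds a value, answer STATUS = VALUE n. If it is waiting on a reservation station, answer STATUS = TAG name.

STATUS = TAG Add2

cycle 1: issue SUB r0<-Add1 // r0:Add1,r1:6,r2:6,r3:3
cycle 2: issue ADD r3<-Add2 // r0:Add1,r1:6,r2:6,r3:Add2
cycle 3: CDB Add1=0; issue MUL r3<-Mul1 // r0:0,r1:6,r2:6,r3:Mul1
cycle 4: CDB Add2=9; issue ADD r2<-Add1 // r0:0,r1:6,r2:Add1,r3:Mul1
cycle 5: issue SUB r0<-Add2 // r0:Add2,r1:6,r2:Add1,r3:Mul1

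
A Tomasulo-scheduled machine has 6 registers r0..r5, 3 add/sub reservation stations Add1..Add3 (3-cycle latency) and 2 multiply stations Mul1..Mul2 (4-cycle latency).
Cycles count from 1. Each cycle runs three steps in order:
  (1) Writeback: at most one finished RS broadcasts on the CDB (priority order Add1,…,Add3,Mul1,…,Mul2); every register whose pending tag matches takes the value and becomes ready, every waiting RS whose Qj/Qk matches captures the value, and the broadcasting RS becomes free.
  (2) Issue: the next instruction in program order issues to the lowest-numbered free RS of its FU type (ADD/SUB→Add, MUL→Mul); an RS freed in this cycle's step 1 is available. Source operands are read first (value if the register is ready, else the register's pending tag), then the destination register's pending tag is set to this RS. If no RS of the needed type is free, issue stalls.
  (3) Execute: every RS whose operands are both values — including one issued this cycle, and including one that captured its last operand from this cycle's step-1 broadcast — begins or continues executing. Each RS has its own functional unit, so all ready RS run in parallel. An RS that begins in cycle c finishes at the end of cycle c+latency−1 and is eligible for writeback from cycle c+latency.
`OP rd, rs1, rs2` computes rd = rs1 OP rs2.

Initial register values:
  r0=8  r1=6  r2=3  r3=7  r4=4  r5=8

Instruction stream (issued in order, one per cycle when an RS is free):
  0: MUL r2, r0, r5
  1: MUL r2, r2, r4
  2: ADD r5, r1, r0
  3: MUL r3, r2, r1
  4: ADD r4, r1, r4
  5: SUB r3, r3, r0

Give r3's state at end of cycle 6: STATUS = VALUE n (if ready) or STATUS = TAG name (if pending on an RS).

STATUS = TAG Mul1

  c1: issue MUL r2<-Mul1  regs: r0:8,r1:6,r2:Mul1,r3:7,r4:4,r5:8
  c2: issue MUL r2<-Mul2  regs: r0:8,r1:6,r2:Mul2,r3:7,r4:4,r5:8
  c3: issue ADD r5<-Add1  regs: r0:8,r1:6,r2:Mul2,r3:7,r4:4,r5:Add1
  c4: stall  regs: r0:8,r1:6,r2:Mul2,r3:7,r4:4,r5:Add1
  c5: CDB Mul1=64; issue MUL r3<-Mul1  regs: r0:8,r1:6,r2:Mul2,r3:Mul1,r4:4,r5:Add1
  c6: CDB Add1=14; issue ADD r4<-Add1  regs: r0:8,r1:6,r2:Mul2,r3:Mul1,r4:Add1,r5:14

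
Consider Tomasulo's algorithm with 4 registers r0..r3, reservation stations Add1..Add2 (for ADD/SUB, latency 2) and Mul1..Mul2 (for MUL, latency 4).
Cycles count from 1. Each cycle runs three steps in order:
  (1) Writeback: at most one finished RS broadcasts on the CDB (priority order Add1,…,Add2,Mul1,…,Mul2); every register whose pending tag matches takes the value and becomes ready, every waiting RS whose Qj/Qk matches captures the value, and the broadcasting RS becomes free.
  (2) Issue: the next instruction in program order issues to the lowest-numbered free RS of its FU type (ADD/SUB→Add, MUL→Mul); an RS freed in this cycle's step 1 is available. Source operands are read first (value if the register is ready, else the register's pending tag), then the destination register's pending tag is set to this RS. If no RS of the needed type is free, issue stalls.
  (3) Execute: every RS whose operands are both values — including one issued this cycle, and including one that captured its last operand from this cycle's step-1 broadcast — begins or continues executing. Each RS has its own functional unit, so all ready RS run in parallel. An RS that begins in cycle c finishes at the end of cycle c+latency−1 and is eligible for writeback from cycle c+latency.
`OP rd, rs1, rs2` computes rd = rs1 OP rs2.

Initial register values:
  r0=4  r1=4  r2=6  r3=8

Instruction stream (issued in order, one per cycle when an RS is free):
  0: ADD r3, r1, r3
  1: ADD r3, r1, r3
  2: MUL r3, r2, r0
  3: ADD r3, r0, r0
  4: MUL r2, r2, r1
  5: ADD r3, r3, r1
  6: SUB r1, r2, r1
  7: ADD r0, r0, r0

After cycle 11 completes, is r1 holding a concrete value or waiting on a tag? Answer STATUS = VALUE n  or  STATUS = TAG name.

c1: issue ADD r3<-Add1 | r0:4,r1:4,r2:6,r3:Add1
c2: issue ADD r3<-Add2 | r0:4,r1:4,r2:6,r3:Add2
c3: CDB Add1=12; issue MUL r3<-Mul1 | r0:4,r1:4,r2:6,r3:Mul1
c4: issue ADD r3<-Add1 | r0:4,r1:4,r2:6,r3:Add1
c5: CDB Add2=16; issue MUL r2<-Mul2 | r0:4,r1:4,r2:Mul2,r3:Add1
c6: CDB Add1=8; issue ADD r3<-Add1 | r0:4,r1:4,r2:Mul2,r3:Add1
c7: CDB Mul1=24; issue SUB r1<-Add2 | r0:4,r1:Add2,r2:Mul2,r3:Add1
c8: CDB Add1=12; issue ADD r0<-Add1 | r0:Add1,r1:Add2,r2:Mul2,r3:12
c9: CDB Mul2=24 | r0:Add1,r1:Add2,r2:24,r3:12
c10: CDB Add1=8 | r0:8,r1:Add2,r2:24,r3:12
c11: CDB Add2=20 | r0:8,r1:20,r2:24,r3:12

STATUS = VALUE 20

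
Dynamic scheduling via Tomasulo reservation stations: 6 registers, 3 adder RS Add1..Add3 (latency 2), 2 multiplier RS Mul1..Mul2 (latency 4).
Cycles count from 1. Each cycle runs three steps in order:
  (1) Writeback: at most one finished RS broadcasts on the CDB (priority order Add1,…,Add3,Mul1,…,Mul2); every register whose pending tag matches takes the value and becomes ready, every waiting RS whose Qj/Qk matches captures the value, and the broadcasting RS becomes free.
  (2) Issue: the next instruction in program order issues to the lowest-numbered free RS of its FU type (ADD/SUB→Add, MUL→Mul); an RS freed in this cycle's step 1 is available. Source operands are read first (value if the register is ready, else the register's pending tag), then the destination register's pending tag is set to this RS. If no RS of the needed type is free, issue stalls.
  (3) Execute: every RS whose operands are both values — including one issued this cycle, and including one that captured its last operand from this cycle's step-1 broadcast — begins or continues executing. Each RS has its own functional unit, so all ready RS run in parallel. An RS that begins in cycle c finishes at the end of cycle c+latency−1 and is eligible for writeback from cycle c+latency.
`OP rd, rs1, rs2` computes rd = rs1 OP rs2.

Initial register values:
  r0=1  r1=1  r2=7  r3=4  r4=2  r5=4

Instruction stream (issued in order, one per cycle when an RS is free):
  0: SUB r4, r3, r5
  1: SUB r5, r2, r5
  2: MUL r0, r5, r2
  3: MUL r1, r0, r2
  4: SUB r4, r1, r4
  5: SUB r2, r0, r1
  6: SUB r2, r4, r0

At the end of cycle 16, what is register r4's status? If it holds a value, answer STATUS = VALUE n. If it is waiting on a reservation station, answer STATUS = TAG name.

STATUS = VALUE 147

  c1: issue SUB r4<-Add1  regs: r0:1,r1:1,r2:7,r3:4,r4:Add1,r5:4
  c2: issue SUB r5<-Add2  regs: r0:1,r1:1,r2:7,r3:4,r4:Add1,r5:Add2
  c3: CDB Add1=0; issue MUL r0<-Mul1  regs: r0:Mul1,r1:1,r2:7,r3:4,r4:0,r5:Add2
  c4: CDB Add2=3; issue MUL r1<-Mul2  regs: r0:Mul1,r1:Mul2,r2:7,r3:4,r4:0,r5:3
  c5: issue SUB r4<-Add1  regs: r0:Mul1,r1:Mul2,r2:7,r3:4,r4:Add1,r5:3
  c6: issue SUB r2<-Add2  regs: r0:Mul1,r1:Mul2,r2:Add2,r3:4,r4:Add1,r5:3
  c7: issue SUB r2<-Add3  regs: r0:Mul1,r1:Mul2,r2:Add3,r3:4,r4:Add1,r5:3
  c8: CDB Mul1=21  regs: r0:21,r1:Mul2,r2:Add3,r3:4,r4:Add1,r5:3
  c9: -  regs: r0:21,r1:Mul2,r2:Add3,r3:4,r4:Add1,r5:3
  c10: -  regs: r0:21,r1:Mul2,r2:Add3,r3:4,r4:Add1,r5:3
  c11: -  regs: r0:21,r1:Mul2,r2:Add3,r3:4,r4:Add1,r5:3
  c12: CDB Mul2=147  regs: r0:21,r1:147,r2:Add3,r3:4,r4:Add1,r5:3
  c13: -  regs: r0:21,r1:147,r2:Add3,r3:4,r4:Add1,r5:3
  c14: CDB Add1=147  regs: r0:21,r1:147,r2:Add3,r3:4,r4:147,r5:3
  c15: CDB Add2=-126  regs: r0:21,r1:147,r2:Add3,r3:4,r4:147,r5:3
  c16: CDB Add3=126  regs: r0:21,r1:147,r2:126,r3:4,r4:147,r5:3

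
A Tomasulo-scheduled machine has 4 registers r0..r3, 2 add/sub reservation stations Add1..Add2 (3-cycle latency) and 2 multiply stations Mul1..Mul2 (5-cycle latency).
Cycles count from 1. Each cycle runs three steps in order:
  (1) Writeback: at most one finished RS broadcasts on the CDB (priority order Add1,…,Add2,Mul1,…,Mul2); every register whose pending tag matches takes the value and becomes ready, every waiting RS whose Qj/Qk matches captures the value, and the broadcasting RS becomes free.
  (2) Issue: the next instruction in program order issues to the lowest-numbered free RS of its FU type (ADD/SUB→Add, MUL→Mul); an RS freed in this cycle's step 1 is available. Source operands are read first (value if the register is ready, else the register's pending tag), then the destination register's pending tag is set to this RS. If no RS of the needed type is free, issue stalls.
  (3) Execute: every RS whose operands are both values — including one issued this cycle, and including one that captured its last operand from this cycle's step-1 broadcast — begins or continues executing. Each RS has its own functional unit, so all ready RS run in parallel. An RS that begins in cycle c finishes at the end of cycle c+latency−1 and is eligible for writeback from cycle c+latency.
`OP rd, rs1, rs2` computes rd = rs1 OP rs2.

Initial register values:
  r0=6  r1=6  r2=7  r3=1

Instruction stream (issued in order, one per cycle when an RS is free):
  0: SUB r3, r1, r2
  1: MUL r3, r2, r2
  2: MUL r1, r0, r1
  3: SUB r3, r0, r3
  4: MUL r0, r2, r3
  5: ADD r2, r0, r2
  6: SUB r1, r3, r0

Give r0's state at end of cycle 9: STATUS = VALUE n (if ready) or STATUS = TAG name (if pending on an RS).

STATUS = TAG Mul1

cycle 1: issue SUB r3<-Add1 // r0:6,r1:6,r2:7,r3:Add1
cycle 2: issue MUL r3<-Mul1 // r0:6,r1:6,r2:7,r3:Mul1
cycle 3: issue MUL r1<-Mul2 // r0:6,r1:Mul2,r2:7,r3:Mul1
cycle 4: CDB Add1=-1; issue SUB r3<-Add1 // r0:6,r1:Mul2,r2:7,r3:Add1
cycle 5: stall // r0:6,r1:Mul2,r2:7,r3:Add1
cycle 6: stall // r0:6,r1:Mul2,r2:7,r3:Add1
cycle 7: CDB Mul1=49; issue MUL r0<-Mul1 // r0:Mul1,r1:Mul2,r2:7,r3:Add1
cycle 8: CDB Mul2=36; issue ADD r2<-Add2 // r0:Mul1,r1:36,r2:Add2,r3:Add1
cycle 9: stall // r0:Mul1,r1:36,r2:Add2,r3:Add1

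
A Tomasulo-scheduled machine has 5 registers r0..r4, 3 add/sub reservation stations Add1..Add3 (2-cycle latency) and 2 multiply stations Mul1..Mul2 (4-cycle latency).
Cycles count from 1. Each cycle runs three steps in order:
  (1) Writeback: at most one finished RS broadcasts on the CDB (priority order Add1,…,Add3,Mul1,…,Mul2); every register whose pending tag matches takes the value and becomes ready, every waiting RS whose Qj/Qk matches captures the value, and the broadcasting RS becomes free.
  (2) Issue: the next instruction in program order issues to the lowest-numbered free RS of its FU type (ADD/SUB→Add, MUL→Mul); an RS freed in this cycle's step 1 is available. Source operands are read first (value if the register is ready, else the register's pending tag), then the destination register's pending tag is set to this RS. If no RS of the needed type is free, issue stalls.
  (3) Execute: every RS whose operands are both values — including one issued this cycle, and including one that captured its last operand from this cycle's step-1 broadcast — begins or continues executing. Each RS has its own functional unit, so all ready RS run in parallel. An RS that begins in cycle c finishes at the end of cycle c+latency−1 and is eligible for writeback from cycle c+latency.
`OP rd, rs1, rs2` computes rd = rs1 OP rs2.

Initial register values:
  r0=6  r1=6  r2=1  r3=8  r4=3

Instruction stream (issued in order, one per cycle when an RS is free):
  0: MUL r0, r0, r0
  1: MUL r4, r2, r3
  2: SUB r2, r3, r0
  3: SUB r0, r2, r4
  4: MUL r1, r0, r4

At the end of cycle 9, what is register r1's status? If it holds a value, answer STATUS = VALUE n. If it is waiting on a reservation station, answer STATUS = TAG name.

STATUS = TAG Mul1

c1: issue MUL r0<-Mul1 | r0:Mul1,r1:6,r2:1,r3:8,r4:3
c2: issue MUL r4<-Mul2 | r0:Mul1,r1:6,r2:1,r3:8,r4:Mul2
c3: issue SUB r2<-Add1 | r0:Mul1,r1:6,r2:Add1,r3:8,r4:Mul2
c4: issue SUB r0<-Add2 | r0:Add2,r1:6,r2:Add1,r3:8,r4:Mul2
c5: CDB Mul1=36; issue MUL r1<-Mul1 | r0:Add2,r1:Mul1,r2:Add1,r3:8,r4:Mul2
c6: CDB Mul2=8 | r0:Add2,r1:Mul1,r2:Add1,r3:8,r4:8
c7: CDB Add1=-28 | r0:Add2,r1:Mul1,r2:-28,r3:8,r4:8
c8: - | r0:Add2,r1:Mul1,r2:-28,r3:8,r4:8
c9: CDB Add2=-36 | r0:-36,r1:Mul1,r2:-28,r3:8,r4:8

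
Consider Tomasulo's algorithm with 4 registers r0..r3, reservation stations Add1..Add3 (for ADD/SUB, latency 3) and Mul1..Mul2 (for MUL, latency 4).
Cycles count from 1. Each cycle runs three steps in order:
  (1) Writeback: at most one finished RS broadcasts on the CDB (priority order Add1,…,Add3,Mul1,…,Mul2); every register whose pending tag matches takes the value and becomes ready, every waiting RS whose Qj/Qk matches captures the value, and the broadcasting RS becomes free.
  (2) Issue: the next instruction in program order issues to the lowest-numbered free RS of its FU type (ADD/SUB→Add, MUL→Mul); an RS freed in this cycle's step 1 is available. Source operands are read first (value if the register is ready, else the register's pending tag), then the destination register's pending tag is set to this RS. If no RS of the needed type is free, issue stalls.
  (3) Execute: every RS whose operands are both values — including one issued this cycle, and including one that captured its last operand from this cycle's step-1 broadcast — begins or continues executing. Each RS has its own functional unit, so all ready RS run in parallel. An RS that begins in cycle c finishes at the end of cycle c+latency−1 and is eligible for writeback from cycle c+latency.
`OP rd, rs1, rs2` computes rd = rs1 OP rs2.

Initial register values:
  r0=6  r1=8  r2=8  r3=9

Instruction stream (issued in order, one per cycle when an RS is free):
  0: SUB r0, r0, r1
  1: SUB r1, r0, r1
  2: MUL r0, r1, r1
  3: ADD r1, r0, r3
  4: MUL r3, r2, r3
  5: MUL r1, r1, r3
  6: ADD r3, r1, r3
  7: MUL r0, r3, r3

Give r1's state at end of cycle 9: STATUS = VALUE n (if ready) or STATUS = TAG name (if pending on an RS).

  c1: issue SUB r0<-Add1  regs: r0:Add1,r1:8,r2:8,r3:9
  c2: issue SUB r1<-Add2  regs: r0:Add1,r1:Add2,r2:8,r3:9
  c3: issue MUL r0<-Mul1  regs: r0:Mul1,r1:Add2,r2:8,r3:9
  c4: CDB Add1=-2; issue ADD r1<-Add1  regs: r0:Mul1,r1:Add1,r2:8,r3:9
  c5: issue MUL r3<-Mul2  regs: r0:Mul1,r1:Add1,r2:8,r3:Mul2
  c6: stall  regs: r0:Mul1,r1:Add1,r2:8,r3:Mul2
  c7: CDB Add2=-10; stall  regs: r0:Mul1,r1:Add1,r2:8,r3:Mul2
  c8: stall  regs: r0:Mul1,r1:Add1,r2:8,r3:Mul2
  c9: CDB Mul2=72; issue MUL r1<-Mul2  regs: r0:Mul1,r1:Mul2,r2:8,r3:72

STATUS = TAG Mul2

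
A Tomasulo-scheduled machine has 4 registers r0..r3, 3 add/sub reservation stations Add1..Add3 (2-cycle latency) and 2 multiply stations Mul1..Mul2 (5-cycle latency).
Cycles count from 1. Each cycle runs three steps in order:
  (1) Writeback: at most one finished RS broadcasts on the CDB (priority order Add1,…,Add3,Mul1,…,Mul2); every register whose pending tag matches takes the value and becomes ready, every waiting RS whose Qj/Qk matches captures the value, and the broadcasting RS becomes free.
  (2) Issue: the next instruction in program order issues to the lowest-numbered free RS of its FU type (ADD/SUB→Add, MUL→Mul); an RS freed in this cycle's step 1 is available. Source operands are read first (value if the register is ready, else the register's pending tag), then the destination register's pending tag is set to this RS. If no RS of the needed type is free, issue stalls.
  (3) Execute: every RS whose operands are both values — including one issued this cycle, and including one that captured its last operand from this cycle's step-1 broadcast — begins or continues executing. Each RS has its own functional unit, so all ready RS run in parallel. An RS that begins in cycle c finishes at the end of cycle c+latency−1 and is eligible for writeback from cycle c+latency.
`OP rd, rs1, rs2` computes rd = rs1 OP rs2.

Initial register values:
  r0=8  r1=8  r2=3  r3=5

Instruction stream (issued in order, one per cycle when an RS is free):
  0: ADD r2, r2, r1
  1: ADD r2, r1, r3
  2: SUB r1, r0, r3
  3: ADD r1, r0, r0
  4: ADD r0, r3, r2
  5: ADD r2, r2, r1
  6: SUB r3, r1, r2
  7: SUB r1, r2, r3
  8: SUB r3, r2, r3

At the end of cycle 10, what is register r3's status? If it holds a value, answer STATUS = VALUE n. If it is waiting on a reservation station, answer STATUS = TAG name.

c1: issue ADD r2<-Add1 | r0:8,r1:8,r2:Add1,r3:5
c2: issue ADD r2<-Add2 | r0:8,r1:8,r2:Add2,r3:5
c3: CDB Add1=11; issue SUB r1<-Add1 | r0:8,r1:Add1,r2:Add2,r3:5
c4: CDB Add2=13; issue ADD r1<-Add2 | r0:8,r1:Add2,r2:13,r3:5
c5: CDB Add1=3; issue ADD r0<-Add1 | r0:Add1,r1:Add2,r2:13,r3:5
c6: CDB Add2=16; issue ADD r2<-Add2 | r0:Add1,r1:16,r2:Add2,r3:5
c7: CDB Add1=18; issue SUB r3<-Add1 | r0:18,r1:16,r2:Add2,r3:Add1
c8: CDB Add2=29; issue SUB r1<-Add2 | r0:18,r1:Add2,r2:29,r3:Add1
c9: issue SUB r3<-Add3 | r0:18,r1:Add2,r2:29,r3:Add3
c10: CDB Add1=-13 | r0:18,r1:Add2,r2:29,r3:Add3

STATUS = TAG Add3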